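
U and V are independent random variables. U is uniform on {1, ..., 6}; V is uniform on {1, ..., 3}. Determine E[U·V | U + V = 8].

Outcomes with U + V = 8: (5,3), (6,2), each with probability 1/18.
E[U·V | U + V = 8] = (15 + 12) / 2 = 27/2.

27/2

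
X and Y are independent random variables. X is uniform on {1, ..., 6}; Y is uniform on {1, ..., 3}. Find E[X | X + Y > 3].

59/15

P(X + Y > 3) = 5/6.
Summing X·P(x,y) over outcomes with X + Y > 3 gives 59/18.
E[X | X + Y > 3] = (59/18) / (5/6) = 59/15.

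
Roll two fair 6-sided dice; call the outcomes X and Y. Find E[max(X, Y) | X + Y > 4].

74/15

P(X + Y > 4) = 5/6.
Summing max(X,Y)·P(x,y) over outcomes with X + Y > 4 gives 37/9.
E[max(X, Y) | X + Y > 4] = (37/9) / (5/6) = 74/15.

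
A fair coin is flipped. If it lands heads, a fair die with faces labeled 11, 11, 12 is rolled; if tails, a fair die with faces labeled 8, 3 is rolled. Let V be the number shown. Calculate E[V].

E[V | heads] = (11+11+12)/3 = 34/3.
E[V | tails] = (8+3)/2 = 11/2.
By the law of total expectation,
E[V] = (1/2)·(34/3) + (1/2)·(11/2) = 101/12.

101/12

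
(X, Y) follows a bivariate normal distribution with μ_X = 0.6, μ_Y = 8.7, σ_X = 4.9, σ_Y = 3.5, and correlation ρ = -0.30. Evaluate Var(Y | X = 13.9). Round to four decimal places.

11.1475

For a bivariate normal, Var(Y | X=x) = σ_Y²(1 − ρ²).
Var(Y | X=13.9) = (3.5)²·(1 − (-0.30)²) = 12.25·0.91 = 11.1475.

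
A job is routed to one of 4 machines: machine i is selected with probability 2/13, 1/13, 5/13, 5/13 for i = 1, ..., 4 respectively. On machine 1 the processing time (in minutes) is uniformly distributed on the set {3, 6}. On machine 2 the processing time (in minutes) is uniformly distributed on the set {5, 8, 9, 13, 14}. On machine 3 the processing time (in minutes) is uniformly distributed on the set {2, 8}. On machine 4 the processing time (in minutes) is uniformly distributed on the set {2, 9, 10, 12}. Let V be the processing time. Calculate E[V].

E[V | machine 1] = (3+6)/2 = 9/2.
E[V | machine 2] = (5+8+9+13+14)/5 = 49/5.
E[V | machine 3] = (2+8)/2 = 5.
E[V | machine 4] = (2+9+10+12)/4 = 33/4.
E[V] = (2/13)·(9/2) + (1/13)·(49/5) + (5/13)·(5) + (5/13)·(33/4) = 1701/260.

1701/260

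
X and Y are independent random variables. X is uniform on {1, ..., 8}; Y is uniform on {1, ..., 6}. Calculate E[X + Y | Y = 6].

21/2

P(Y = 6) = 1/6.
Summing (X+Y)·P(x,y) over outcomes with Y = 6 gives 7/4.
E[X + Y | Y = 6] = (7/4) / (1/6) = 21/2.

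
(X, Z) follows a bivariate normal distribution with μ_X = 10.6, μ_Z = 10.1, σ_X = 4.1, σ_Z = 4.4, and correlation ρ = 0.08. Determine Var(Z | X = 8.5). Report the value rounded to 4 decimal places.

19.2361

The conditional variance in a bivariate normal is σ_Z²(1 − ρ²), independent of x.
Var(Z | X=8.5) = (4.4)²·(1 − (0.08)²) = 19.36·0.9936 = 19.2361.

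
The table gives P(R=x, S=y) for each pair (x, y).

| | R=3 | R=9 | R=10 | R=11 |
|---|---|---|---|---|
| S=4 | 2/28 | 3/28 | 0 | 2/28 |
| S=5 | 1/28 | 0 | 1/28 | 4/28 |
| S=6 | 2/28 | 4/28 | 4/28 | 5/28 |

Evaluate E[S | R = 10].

P(R = 10) = 5/28.
Σ S·P over the event = 5·(1/28) + 6·(4/28) = 29/28.
E[S | R = 10] = (29/28) / (5/28) = 29/5.

29/5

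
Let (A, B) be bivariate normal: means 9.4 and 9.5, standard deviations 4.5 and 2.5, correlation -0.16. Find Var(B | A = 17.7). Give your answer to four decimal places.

6.0900

For a bivariate normal, Var(B | A=x) = σ_B²(1 − ρ²).
Var(B | A=17.7) = (2.5)²·(1 − (-0.16)²) = 6.25·0.9744 = 6.0900.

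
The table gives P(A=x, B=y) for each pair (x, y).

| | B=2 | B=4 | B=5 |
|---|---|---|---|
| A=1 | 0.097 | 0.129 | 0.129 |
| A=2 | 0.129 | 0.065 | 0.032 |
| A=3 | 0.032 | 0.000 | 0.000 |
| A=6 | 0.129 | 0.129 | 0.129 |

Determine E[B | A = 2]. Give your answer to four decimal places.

3.0000

P(A = 2) = 0.226.
Σ B·P over the event = 2·(0.129) + 4·(0.065) + 5·(0.032) = 0.678.
E[B | A = 2] = (0.678) / (0.226) = 3.0000.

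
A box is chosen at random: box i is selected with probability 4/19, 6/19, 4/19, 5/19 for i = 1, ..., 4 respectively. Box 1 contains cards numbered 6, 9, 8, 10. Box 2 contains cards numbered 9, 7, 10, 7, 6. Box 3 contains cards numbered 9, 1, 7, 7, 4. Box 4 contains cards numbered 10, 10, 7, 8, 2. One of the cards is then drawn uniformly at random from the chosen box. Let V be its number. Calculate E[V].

696/95

E[V | box 1] = (6+9+8+10)/4 = 33/4.
E[V | box 2] = (9+7+10+7+6)/5 = 39/5.
E[V | box 3] = (9+1+7+7+4)/5 = 28/5.
E[V | box 4] = (10+10+7+8+2)/5 = 37/5.
E[V] = (4/19)·(33/4) + (6/19)·(39/5) + (4/19)·(28/5) + (5/19)·(37/5) = 696/95.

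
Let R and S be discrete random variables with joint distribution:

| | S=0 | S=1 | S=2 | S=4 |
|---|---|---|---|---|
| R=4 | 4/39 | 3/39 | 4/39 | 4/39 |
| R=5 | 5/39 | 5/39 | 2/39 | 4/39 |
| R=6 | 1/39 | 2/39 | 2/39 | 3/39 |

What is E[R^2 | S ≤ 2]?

P(S ≤ 2) = 28/39.
Summing R^2·P(R=x,S=y) over the conditioning event gives 656/39.
E[R^2 | S ≤ 2] = (656/39) / (28/39) = 164/7.

164/7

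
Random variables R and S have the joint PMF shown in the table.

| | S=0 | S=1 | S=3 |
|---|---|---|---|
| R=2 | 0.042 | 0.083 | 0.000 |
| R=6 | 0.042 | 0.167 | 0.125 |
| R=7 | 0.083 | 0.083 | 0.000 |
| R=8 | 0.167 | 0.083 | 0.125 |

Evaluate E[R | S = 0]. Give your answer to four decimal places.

6.7455

P(S = 0) = 0.334.
Σ R·P over the event = 2·(0.042) + 6·(0.042) + 7·(0.083) + 8·(0.167) = 2.253.
E[R | S = 0] = (2.253) / (0.334) = 6.7455.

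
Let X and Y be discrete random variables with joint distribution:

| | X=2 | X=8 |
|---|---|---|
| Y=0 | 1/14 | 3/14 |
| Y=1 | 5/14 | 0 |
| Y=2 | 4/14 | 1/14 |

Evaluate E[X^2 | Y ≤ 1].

P(Y ≤ 1) = 9/14.
Σ X^2·P over the event = 4·(1/14) + 4·(5/14) + 64·(3/14) = 108/7.
E[X^2 | Y ≤ 1] = (108/7) / (9/14) = 24.

24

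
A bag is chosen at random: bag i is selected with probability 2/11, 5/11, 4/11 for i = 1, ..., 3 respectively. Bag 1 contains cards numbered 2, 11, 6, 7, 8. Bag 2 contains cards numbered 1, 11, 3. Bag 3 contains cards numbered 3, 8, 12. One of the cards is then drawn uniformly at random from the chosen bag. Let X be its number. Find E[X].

1039/165

E[X | bag 1] = (2+11+6+7+8)/5 = 34/5.
E[X | bag 2] = (1+11+3)/3 = 5.
E[X | bag 3] = (3+8+12)/3 = 23/3.
E[X] = (2/11)·(34/5) + (5/11)·(5) + (4/11)·(23/3) = 1039/165.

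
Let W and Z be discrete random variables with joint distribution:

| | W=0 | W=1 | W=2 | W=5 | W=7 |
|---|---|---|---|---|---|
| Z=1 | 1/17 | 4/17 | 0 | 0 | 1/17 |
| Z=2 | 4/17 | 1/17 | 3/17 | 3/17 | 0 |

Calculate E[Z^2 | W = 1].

P(W = 1) = 5/17.
Σ Z^2·P over the event = 1·(4/17) + 4·(1/17) = 8/17.
E[Z^2 | W = 1] = (8/17) / (5/17) = 8/5.

8/5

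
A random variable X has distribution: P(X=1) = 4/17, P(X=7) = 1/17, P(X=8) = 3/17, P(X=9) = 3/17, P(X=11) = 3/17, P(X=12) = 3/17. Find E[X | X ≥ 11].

23/2

P(X ≥ 11) = 6/17.
Σ over the event: 11·3/17 + 12·3/17 = 69/17.
E[X | X ≥ 11] = (69/17) / (6/17) = 23/2.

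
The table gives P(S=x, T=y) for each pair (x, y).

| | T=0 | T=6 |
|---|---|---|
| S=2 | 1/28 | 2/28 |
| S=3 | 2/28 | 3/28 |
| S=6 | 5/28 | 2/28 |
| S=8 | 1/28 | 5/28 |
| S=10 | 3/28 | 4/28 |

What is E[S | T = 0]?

P(T = 0) = 3/7.
Summing S·P(S=x,T=y) over the conditioning event gives 19/7.
E[S | T = 0] = (19/7) / (3/7) = 19/3.

19/3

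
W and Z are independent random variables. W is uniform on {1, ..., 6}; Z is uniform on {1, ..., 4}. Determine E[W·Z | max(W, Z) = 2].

P(max(W, Z) = 2) = 1/8.
Summing WZ·P(x,y) over outcomes with max(W, Z) = 2 gives 1/3.
E[W·Z | max(W, Z) = 2] = (1/3) / (1/8) = 8/3.

8/3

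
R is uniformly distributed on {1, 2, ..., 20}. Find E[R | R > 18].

39/2

Given R > 18, R is equally likely to be any of {19, 20}.
E[R | R > 18] = (19 + 20) / 2 = 39/2.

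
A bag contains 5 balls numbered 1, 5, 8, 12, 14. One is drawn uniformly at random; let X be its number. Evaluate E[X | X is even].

34/3

P(X is even) = 3/5.
Σ over the event: 8·1/5 + 12·1/5 + 14·1/5 = 34/5.
E[X | X is even] = (34/5) / (3/5) = 34/3.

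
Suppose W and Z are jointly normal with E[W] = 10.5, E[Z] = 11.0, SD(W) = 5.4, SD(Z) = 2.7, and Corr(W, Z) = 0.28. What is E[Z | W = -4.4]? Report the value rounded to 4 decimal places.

8.9140

E[Z | W=x] = μ_Z + ρ(σ_Z/σ_W)(x − μ_W) for jointly normal variables.
E[Z | W=-4.4] = 11.0 + (0.28)·(2.7/5.4)·(-4.4 − (10.5)) = 11.0 + (0.14)·(-14.9) = 8.9140.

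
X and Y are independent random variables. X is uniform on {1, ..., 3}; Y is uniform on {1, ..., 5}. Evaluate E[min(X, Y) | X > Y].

4/3

P(X > Y) = 1/5.
Summing min(X,Y)·P(x,y) over outcomes with X > Y gives 4/15.
E[min(X, Y) | X > Y] = (4/15) / (1/5) = 4/3.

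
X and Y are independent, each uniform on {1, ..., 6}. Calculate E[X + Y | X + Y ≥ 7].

26/3

P(X + Y ≥ 7) = 7/12.
Summing (X+Y)·P(x,y) over outcomes with X + Y ≥ 7 gives 91/18.
E[X + Y | X + Y ≥ 7] = (91/18) / (7/12) = 26/3.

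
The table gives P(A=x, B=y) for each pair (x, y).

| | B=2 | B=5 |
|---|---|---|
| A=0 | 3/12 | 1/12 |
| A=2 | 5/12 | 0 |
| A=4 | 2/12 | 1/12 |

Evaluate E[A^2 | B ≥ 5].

P(B ≥ 5) = 1/6.
Σ A^2·P over the event = 0·(1/12) + 16·(1/12) = 4/3.
E[A^2 | B ≥ 5] = (4/3) / (1/6) = 8.

8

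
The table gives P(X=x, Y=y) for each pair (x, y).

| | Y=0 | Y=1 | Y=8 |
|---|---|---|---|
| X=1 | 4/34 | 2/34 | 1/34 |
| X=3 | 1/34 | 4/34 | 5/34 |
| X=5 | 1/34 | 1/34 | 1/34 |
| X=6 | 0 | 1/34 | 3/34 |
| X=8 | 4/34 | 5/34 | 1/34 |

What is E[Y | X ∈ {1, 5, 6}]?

P(X ∈ {1, 5, 6}) = 7/17.
Σ Y·P over the event = 0·(4/34) + 1·(2/34) + 8·(1/34) + 0·(1/34) + 1·(1/34) + 8·(1/34) + 1·(1/34) + 8·(3/34) = 22/17.
E[Y | X ∈ {1, 5, 6}] = (22/17) / (7/17) = 22/7.

22/7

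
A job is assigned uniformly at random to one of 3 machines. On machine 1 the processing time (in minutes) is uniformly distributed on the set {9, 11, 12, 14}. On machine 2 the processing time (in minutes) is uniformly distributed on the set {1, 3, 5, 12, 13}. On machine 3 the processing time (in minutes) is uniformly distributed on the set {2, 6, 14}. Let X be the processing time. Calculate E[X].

769/90

E[X | machine 1] = (9+11+12+14)/4 = 23/2.
E[X | machine 2] = (1+3+5+12+13)/5 = 34/5.
E[X | machine 3] = (2+6+14)/3 = 22/3.
By the law of total expectation,
E[X] = (1/3)·(23/2) + (1/3)·(34/5) + (1/3)·(22/3) = 769/90.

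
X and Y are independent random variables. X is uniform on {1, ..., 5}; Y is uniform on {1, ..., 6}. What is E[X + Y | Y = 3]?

P(Y = 3) = 1/6.
Summing (X+Y)·P(x,y) over outcomes with Y = 3 gives 1.
E[X + Y | Y = 3] = (1) / (1/6) = 6.

6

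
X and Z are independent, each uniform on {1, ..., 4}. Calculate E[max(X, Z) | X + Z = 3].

2

P(X + Z = 3) = 1/8.
Summing max(X,Z)·P(x,y) over outcomes with X + Z = 3 gives 1/4.
E[max(X, Z) | X + Z = 3] = (1/4) / (1/8) = 2.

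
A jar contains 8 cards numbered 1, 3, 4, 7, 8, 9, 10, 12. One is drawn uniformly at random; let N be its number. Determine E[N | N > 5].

P(N > 5) = 5/8.
Σ over the event: 7·1/8 + 8·1/8 + 9·1/8 + 10·1/8 + 12·1/8 = 23/4.
E[N | N > 5] = (23/4) / (5/8) = 46/5.

46/5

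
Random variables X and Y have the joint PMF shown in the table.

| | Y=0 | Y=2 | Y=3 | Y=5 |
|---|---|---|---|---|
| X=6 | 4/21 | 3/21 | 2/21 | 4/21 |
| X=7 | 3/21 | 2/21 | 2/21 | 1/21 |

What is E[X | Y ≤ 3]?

103/16

P(Y ≤ 3) = 16/21.
Σ X·P over the event = 6·(4/21) + 6·(3/21) + 6·(2/21) + 7·(3/21) + 7·(2/21) + 7·(2/21) = 103/21.
E[X | Y ≤ 3] = (103/21) / (16/21) = 103/16.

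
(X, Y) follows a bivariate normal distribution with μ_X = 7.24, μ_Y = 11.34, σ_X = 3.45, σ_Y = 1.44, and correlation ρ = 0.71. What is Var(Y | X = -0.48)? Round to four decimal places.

Var(Y | X=x) = (1 − ρ²)·σ_Y².
Var(Y | X=-0.48) = (1.44)²·(1 − (0.71)²) = 2.0736·0.4959 = 1.0283.

1.0283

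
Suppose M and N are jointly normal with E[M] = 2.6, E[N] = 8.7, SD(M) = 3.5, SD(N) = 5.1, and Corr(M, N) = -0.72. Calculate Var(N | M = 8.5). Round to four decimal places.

12.5264

For a bivariate normal, Var(N | M=x) = σ_N²(1 − ρ²).
Var(N | M=8.5) = (5.1)²·(1 − (-0.72)²) = 26.01·0.4816 = 12.5264.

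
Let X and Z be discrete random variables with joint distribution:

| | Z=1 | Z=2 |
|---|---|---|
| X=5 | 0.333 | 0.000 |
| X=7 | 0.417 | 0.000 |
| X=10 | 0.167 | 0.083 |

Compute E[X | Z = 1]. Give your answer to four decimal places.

6.8201

P(Z = 1) = 0.917.
Σ X·P over the event = 5·(0.333) + 7·(0.417) + 10·(0.167) = 6.254.
E[X | Z = 1] = (6.254) / (0.917) = 6.8201.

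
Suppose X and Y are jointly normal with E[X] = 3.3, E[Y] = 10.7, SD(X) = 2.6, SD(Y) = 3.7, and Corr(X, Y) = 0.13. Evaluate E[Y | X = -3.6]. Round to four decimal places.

9.4235

For a bivariate normal, E[Y | X=x] = μ_Y + ρ·(σ_Y/σ_X)·(x − μ_X).
E[Y | X=-3.6] = 10.7 + (0.13)·(3.7/2.6)·(-3.6 − (3.3)) = 10.7 + (0.185)·(-6.9) = 9.4235.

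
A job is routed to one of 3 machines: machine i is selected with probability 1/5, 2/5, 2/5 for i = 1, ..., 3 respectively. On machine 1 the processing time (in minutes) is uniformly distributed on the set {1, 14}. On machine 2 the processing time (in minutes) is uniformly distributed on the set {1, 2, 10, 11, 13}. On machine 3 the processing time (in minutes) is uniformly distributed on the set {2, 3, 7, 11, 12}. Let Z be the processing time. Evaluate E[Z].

363/50

E[Z | machine 1] = (1+14)/2 = 15/2.
E[Z | machine 2] = (1+2+10+11+13)/5 = 37/5.
E[Z | machine 3] = (2+3+7+11+12)/5 = 7.
By the law of total expectation,
E[Z] = (1/5)·(15/2) + (2/5)·(37/5) + (2/5)·(7) = 363/50.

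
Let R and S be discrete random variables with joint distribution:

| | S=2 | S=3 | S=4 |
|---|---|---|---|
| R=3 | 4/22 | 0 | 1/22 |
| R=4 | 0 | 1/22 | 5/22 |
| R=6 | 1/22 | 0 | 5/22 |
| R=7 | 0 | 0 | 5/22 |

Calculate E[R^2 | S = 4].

257/8

P(S = 4) = 8/11.
Summing R^2·P(R=x,S=y) over the conditioning event gives 257/11.
E[R^2 | S = 4] = (257/11) / (8/11) = 257/8.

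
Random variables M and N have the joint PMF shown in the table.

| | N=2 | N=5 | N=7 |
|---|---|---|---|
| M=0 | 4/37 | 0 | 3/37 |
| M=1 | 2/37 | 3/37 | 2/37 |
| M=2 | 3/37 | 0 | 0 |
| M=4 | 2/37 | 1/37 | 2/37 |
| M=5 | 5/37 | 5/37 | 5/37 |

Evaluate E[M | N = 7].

35/12

P(N = 7) = 12/37.
Summing M·P(M=x,N=y) over the conditioning event gives 35/37.
E[M | N = 7] = (35/37) / (12/37) = 35/12.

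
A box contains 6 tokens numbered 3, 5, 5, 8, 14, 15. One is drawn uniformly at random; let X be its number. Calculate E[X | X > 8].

29/2

P(X > 8) = 1/3.
Σ over the event: 14·1/6 + 15·1/6 = 29/6.
E[X | X > 8] = (29/6) / (1/3) = 29/2.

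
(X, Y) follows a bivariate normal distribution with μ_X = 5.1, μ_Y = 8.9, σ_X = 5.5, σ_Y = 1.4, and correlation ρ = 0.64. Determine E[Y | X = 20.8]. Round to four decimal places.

11.4577

E[Y | X=x] = μ_Y + ρ(σ_Y/σ_X)(x − μ_X) for jointly normal variables.
E[Y | X=20.8] = 8.9 + (0.64)·(1.4/5.5)·(20.8 − (5.1)) = 8.9 + (0.16291)·(15.7) = 11.4577.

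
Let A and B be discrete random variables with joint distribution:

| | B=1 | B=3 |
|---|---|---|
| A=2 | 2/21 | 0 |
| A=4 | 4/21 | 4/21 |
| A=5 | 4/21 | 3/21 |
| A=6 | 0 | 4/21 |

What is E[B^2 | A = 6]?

P(A = 6) = 4/21.
Summing B^2·P(A=x,B=y) over the conditioning event gives 12/7.
E[B^2 | A = 6] = (12/7) / (4/21) = 9.

9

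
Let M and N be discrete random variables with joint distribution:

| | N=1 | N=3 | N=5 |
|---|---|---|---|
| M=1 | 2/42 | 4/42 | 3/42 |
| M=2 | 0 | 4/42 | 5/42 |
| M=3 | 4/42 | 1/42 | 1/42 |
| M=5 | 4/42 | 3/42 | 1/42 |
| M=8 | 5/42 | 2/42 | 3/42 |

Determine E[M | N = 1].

P(N = 1) = 5/14.
Σ M·P over the event = 1·(2/42) + 3·(4/42) + 5·(4/42) + 8·(5/42) = 37/21.
E[M | N = 1] = (37/21) / (5/14) = 74/15.

74/15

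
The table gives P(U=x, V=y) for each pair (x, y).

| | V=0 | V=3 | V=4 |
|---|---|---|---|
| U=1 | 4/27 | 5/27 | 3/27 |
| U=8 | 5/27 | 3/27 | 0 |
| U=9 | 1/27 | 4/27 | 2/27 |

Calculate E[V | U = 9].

20/7

P(U = 9) = 7/27.
Σ V·P over the event = 0·(1/27) + 3·(4/27) + 4·(2/27) = 20/27.
E[V | U = 9] = (20/27) / (7/27) = 20/7.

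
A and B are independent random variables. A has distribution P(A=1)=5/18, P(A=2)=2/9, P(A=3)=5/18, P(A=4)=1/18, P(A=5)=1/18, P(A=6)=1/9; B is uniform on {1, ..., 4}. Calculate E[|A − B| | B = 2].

P(B = 2) = 1/4.
Summing |A−B|·P(x,y) over outcomes with B = 2 gives 23/72.
E[|A − B| | B = 2] = (23/72) / (1/4) = 23/18.

23/18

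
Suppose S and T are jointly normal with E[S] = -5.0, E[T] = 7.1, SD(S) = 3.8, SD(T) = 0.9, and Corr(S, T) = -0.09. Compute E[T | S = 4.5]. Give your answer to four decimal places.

6.8975

The regression of T on S has slope ρ·σ_T/σ_S and passes through (μ_S, μ_T).
E[T | S=4.5] = 7.1 + (-0.09)·(0.9/3.8)·(4.5 − (-5.0)) = 7.1 + (-0.021316)·(9.5) = 6.8975.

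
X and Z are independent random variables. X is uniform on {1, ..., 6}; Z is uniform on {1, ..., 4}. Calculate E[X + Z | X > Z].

47/7

P(X > Z) = 7/12.
Summing (X+Z)·P(x,y) over outcomes with X > Z gives 47/12.
E[X + Z | X > Z] = (47/12) / (7/12) = 47/7.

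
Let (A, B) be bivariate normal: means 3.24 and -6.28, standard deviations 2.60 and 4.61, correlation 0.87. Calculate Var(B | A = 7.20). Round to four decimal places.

Var(B | A=x) = (1 − ρ²)·σ_B².
Var(B | A=7.20) = (4.61)²·(1 − (0.87)²) = 21.2521·0.2431 = 5.1664.

5.1664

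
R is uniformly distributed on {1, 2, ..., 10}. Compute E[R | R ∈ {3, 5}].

P(R ∈ {3, 5}) = 1/5.
Σ over the event: 3·1/10 + 5·1/10 = 4/5.
E[R | R ∈ {3, 5}] = (4/5) / (1/5) = 4.

4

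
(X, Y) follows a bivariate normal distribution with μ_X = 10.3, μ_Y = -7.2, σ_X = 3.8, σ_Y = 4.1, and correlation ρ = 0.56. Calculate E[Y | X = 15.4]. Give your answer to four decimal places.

-4.1185

E[Y | X=x] = μ_Y + ρ(σ_Y/σ_X)(x − μ_X) for jointly normal variables.
E[Y | X=15.4] = -7.2 + (0.56)·(4.1/3.8)·(15.4 − (10.3)) = -7.2 + (0.60421)·(5.1) = -4.1185.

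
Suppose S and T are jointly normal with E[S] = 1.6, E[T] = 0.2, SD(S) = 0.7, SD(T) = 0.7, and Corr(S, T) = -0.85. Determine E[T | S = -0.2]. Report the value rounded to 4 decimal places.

1.7300

The regression of T on S has slope ρ·σ_T/σ_S and passes through (μ_S, μ_T).
E[T | S=-0.2] = 0.2 + (-0.85)·(0.7/0.7)·(-0.2 − (1.6)) = 0.2 + (-0.85)·(-1.8) = 1.7300.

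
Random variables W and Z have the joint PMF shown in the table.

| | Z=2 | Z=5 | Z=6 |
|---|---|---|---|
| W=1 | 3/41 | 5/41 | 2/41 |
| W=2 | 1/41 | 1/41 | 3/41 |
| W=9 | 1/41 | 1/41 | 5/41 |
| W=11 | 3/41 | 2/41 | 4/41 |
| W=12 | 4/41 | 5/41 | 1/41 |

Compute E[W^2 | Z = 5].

P(Z = 5) = 14/41.
Σ W^2·P over the event = 1·(5/41) + 4·(1/41) + 81·(1/41) + 121·(2/41) + 144·(5/41) = 1052/41.
E[W^2 | Z = 5] = (1052/41) / (14/41) = 526/7.

526/7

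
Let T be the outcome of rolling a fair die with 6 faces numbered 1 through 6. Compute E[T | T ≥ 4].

Given T ≥ 4, T is equally likely to be any of {4, 5, 6}.
E[T | T ≥ 4] = (4 + 5 + 6) / 3 = 5.

5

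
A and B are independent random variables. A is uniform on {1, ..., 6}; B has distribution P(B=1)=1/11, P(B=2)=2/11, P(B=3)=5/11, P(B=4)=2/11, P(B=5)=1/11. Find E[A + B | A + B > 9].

41/4

P(A + B > 9) = 2/33.
Summing (A+B)·P(x,y) over outcomes with A + B > 9 gives 41/66.
E[A + B | A + B > 9] = (41/66) / (2/33) = 41/4.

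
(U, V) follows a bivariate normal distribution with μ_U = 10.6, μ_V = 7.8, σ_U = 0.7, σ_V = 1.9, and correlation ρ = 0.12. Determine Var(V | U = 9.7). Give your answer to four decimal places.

3.5580

The conditional variance in a bivariate normal is σ_V²(1 − ρ²), independent of x.
Var(V | U=9.7) = (1.9)²·(1 − (0.12)²) = 3.61·0.9856 = 3.5580.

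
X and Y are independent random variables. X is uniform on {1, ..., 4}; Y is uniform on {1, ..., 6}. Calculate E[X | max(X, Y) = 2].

5/3

Outcomes with max(X, Y) = 2: (1,2), (2,1), (2,2), each with probability 1/24.
E[X | max(X, Y) = 2] = (1 + 2 + 2) / 3 = 5/3.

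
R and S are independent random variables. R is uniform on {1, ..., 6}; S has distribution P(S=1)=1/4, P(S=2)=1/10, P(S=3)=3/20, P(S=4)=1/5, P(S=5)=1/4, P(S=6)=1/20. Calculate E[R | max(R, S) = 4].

40/13

P(max(R, S) = 4) = 13/60.
Summing R·P(x,y) over outcomes with max(R, S) = 4 gives 2/3.
E[R | max(R, S) = 4] = (2/3) / (13/60) = 40/13.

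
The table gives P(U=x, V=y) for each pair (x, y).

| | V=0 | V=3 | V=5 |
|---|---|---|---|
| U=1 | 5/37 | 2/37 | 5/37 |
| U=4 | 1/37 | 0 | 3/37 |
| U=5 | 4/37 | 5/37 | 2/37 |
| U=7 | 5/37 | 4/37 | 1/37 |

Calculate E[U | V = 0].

64/15

P(V = 0) = 15/37.
Σ U·P over the event = 1·(5/37) + 4·(1/37) + 5·(4/37) + 7·(5/37) = 64/37.
E[U | V = 0] = (64/37) / (15/37) = 64/15.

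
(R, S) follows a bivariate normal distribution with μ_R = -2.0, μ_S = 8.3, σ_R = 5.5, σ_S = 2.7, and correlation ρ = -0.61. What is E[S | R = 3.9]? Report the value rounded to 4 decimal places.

6.5332

The regression of S on R has slope ρ·σ_S/σ_R and passes through (μ_R, μ_S).
E[S | R=3.9] = 8.3 + (-0.61)·(2.7/5.5)·(3.9 − (-2.0)) = 8.3 + (-0.29945)·(5.9) = 6.5332.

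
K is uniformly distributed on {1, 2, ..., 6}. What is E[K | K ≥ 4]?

5

Given K ≥ 4, K is equally likely to be any of {4, 5, 6}.
E[K | K ≥ 4] = (4 + 5 + 6) / 3 = 5.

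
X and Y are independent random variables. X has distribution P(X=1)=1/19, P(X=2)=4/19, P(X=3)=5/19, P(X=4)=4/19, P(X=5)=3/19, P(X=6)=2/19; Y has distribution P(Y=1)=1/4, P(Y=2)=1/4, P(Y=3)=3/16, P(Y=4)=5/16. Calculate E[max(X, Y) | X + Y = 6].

P(X + Y = 6) = 63/304.
Summing max(X,Y)·P(x,y) over outcomes with X + Y = 6 gives 249/304.
E[max(X, Y) | X + Y = 6] = (249/304) / (63/304) = 83/21.

83/21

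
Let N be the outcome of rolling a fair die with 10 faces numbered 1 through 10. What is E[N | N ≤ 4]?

Given N ≤ 4, N is equally likely to be any of {1, 2, 3, 4}.
E[N | N ≤ 4] = (1 + 2 + 3 + 4) / 4 = 5/2.

5/2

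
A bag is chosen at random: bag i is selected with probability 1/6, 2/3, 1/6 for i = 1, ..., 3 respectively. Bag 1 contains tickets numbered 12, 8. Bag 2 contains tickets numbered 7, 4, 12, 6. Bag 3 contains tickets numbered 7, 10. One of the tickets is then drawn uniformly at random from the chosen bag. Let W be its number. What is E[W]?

95/12

E[W | bag 1] = (12+8)/2 = 10.
E[W | bag 2] = (7+4+12+6)/4 = 29/4.
E[W | bag 3] = (7+10)/2 = 17/2.
By the law of total expectation,
E[W] = (1/6)·(10) + (2/3)·(29/4) + (1/6)·(17/2) = 95/12.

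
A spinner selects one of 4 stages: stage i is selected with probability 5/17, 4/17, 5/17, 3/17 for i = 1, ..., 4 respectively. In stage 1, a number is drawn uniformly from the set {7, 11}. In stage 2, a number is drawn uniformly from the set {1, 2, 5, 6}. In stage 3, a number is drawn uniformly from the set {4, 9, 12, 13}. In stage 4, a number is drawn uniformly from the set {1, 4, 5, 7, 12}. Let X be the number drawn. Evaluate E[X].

E[X | stage 1] = (7+11)/2 = 9.
E[X | stage 2] = (1+2+5+6)/4 = 7/2.
E[X | stage 3] = (4+9+12+13)/4 = 19/2.
E[X | stage 4] = (1+4+5+7+12)/5 = 29/5.
E[X] = (5/17)·(9) + (4/17)·(7/2) + (5/17)·(19/2) + (3/17)·(29/5) = 1239/170.

1239/170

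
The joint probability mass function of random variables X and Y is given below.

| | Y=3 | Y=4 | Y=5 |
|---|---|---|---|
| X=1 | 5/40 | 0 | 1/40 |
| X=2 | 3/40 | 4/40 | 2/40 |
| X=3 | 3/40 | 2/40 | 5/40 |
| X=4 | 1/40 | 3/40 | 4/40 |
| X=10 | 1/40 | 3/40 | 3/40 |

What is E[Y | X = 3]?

21/5

P(X = 3) = 1/4.
Σ Y·P over the event = 3·(3/40) + 4·(2/40) + 5·(5/40) = 21/20.
E[Y | X = 3] = (21/20) / (1/4) = 21/5.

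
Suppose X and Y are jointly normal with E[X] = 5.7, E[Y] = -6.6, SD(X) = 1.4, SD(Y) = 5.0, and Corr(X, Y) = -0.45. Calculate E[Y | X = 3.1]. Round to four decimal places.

E[Y | X=x] = μ_Y + ρ(σ_Y/σ_X)(x − μ_X) for jointly normal variables.
E[Y | X=3.1] = -6.6 + (-0.45)·(5.0/1.4)·(3.1 − (5.7)) = -6.6 + (-1.60714)·(-2.6) = -2.4214.

-2.4214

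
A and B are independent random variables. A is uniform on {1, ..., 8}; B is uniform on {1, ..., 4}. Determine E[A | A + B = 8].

Outcomes with A + B = 8: (4,4), (5,3), (6,2), (7,1), each with probability 1/32.
E[A | A + B = 8] = (4 + 5 + 6 + 7) / 4 = 11/2.

11/2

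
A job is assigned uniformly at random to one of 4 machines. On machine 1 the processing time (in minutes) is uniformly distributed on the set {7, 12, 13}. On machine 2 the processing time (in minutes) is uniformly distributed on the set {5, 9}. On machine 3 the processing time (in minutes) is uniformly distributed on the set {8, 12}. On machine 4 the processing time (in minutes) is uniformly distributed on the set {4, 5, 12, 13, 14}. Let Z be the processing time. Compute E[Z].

E[Z | machine 1] = (7+12+13)/3 = 32/3.
E[Z | machine 2] = (5+9)/2 = 7.
E[Z | machine 3] = (8+12)/2 = 10.
E[Z | machine 4] = (4+5+12+13+14)/5 = 48/5.
By the law of total expectation,
E[Z] = (1/4)·(32/3) + (1/4)·(7) + (1/4)·(10) + (1/4)·(48/5) = 559/60.

559/60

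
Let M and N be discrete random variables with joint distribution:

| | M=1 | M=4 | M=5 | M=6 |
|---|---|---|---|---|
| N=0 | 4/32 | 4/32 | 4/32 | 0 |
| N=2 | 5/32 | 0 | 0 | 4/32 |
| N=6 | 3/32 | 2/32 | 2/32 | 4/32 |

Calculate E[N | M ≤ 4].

P(M ≤ 4) = 9/16.
Σ N·P over the event = 0·(4/32) + 2·(5/32) + 6·(3/32) + 0·(4/32) + 6·(2/32) = 5/4.
E[N | M ≤ 4] = (5/4) / (9/16) = 20/9.

20/9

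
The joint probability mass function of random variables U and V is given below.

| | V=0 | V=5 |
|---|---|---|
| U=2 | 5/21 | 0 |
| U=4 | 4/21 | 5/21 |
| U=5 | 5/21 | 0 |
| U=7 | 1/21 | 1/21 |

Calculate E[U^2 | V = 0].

P(V = 0) = 5/7.
Σ U^2·P over the event = 4·(5/21) + 16·(4/21) + 25·(5/21) + 49·(1/21) = 86/7.
E[U^2 | V = 0] = (86/7) / (5/7) = 86/5.

86/5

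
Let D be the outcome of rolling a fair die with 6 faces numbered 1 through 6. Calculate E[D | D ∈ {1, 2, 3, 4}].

5/2

P(D ∈ {1, 2, 3, 4}) = 2/3.
Σ over the event: 1·1/6 + 2·1/6 + 3·1/6 + 4·1/6 = 5/3.
E[D | D ∈ {1, 2, 3, 4}] = (5/3) / (2/3) = 5/2.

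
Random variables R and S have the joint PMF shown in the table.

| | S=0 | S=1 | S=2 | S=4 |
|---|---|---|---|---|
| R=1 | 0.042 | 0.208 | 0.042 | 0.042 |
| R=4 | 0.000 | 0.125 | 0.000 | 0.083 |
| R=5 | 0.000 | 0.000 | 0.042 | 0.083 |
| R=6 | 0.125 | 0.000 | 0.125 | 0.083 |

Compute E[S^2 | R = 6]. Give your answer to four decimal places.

P(R = 6) = 0.333.
Σ S^2·P over the event = 0·(0.125) + 4·(0.125) + 16·(0.083) = 1.828.
E[S^2 | R = 6] = (1.828) / (0.333) = 5.4895.

5.4895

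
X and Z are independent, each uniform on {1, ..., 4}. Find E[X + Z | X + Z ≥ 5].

6

Outcomes with X + Z ≥ 5: (1,4), (2,3), (2,4), (3,2), (3,3), (3,4), (4,1), (4,2), (4,3), (4,4), each with probability 1/16.
E[X + Z | X + Z ≥ 5] = (5 + 5 + 6 + 5 + 6 + 7 + 5 + 6 + 7 + 8) / 10 = 6.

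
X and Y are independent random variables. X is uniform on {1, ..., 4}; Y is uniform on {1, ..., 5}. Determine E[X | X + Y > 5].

Outcomes with X + Y > 5: (1,5), (2,4), (2,5), (3,3), (3,4), (3,5), (4,2), (4,3), (4,4), (4,5), each with probability 1/20.
E[X | X + Y > 5] = (1 + 2 + 2 + 3 + 3 + 3 + 4 + 4 + 4 + 4) / 10 = 3.

3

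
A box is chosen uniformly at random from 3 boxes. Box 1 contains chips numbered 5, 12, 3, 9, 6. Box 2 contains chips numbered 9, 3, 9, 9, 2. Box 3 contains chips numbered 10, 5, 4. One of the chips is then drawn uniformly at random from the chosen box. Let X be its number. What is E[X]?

296/45

E[X | box 1] = (5+12+3+9+6)/5 = 7.
E[X | box 2] = (9+3+9+9+2)/5 = 32/5.
E[X | box 3] = (10+5+4)/3 = 19/3.
E[X] = (1/3)·(7) + (1/3)·(32/5) + (1/3)·(19/3) = 296/45.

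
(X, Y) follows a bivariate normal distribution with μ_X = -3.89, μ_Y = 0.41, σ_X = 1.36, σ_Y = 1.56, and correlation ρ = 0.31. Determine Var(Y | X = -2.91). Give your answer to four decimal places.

2.1997

Var(Y | X=x) = (1 − ρ²)·σ_Y².
Var(Y | X=-2.91) = (1.56)²·(1 − (0.31)²) = 2.4336·0.9039 = 2.1997.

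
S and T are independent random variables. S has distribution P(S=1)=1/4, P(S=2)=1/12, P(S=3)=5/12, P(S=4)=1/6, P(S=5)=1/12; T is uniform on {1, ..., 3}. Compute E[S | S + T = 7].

P(S + T = 7) = 1/12.
Summing S·P(x,y) over outcomes with S + T = 7 gives 13/36.
E[S | S + T = 7] = (13/36) / (1/12) = 13/3.

13/3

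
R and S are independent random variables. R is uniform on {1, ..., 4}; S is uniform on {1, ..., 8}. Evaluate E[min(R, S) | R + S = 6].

2

P(R + S = 6) = 1/8.
Summing min(R,S)·P(x,y) over outcomes with R + S = 6 gives 1/4.
E[min(R, S) | R + S = 6] = (1/4) / (1/8) = 2.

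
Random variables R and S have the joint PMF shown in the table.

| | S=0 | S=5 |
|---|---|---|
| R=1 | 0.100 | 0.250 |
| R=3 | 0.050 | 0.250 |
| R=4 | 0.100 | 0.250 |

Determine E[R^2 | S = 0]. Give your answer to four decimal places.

8.6000

P(S = 0) = 0.250.
Σ R^2·P over the event = 1·(0.100) + 9·(0.050) + 16·(0.100) = 2.150.
E[R^2 | S = 0] = (2.150) / (0.250) = 8.6000.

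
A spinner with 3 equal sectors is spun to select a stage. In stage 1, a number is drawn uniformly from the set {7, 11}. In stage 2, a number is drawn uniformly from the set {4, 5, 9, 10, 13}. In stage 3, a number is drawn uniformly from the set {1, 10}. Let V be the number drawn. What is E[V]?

E[V | stage 1] = (7+11)/2 = 9.
E[V | stage 2] = (4+5+9+10+13)/5 = 41/5.
E[V | stage 3] = (1+10)/2 = 11/2.
E[V] = (1/3)·(9) + (1/3)·(41/5) + (1/3)·(11/2) = 227/30.

227/30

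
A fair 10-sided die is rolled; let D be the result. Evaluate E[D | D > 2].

Given D > 2, D is equally likely to be any of {3, 4, 5, 6, 7, 8, 9, 10}.
E[D | D > 2] = (3 + 4 + 5 + 6 + 7 + 8 + 9 + 10) / 8 = 13/2.

13/2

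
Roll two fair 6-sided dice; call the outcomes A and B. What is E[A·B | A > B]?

35/3

P(A > B) = 5/12.
Summing AB·P(x,y) over outcomes with A > B gives 175/36.
E[A·B | A > B] = (175/36) / (5/12) = 35/3.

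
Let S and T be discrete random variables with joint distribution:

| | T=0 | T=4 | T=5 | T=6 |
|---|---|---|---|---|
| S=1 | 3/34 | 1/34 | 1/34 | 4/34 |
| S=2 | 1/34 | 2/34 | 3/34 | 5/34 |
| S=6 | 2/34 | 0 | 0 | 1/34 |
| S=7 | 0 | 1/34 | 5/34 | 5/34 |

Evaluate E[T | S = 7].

P(S = 7) = 11/34.
Σ T·P over the event = 4·(1/34) + 5·(5/34) + 6·(5/34) = 59/34.
E[T | S = 7] = (59/34) / (11/34) = 59/11.

59/11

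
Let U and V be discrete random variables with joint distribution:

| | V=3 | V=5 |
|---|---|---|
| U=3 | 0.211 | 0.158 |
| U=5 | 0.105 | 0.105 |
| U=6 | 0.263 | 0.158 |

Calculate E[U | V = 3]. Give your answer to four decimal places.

4.7254

P(V = 3) = 0.579.
Σ U·P over the event = 3·(0.211) + 5·(0.105) + 6·(0.263) = 2.736.
E[U | V = 3] = (2.736) / (0.579) = 4.7254.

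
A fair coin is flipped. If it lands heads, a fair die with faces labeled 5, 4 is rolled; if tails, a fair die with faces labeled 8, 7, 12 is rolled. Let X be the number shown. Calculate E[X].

27/4

E[X | heads] = (5+4)/2 = 9/2.
E[X | tails] = (8+7+12)/3 = 9.
By the law of total expectation,
E[X] = (1/2)·(9/2) + (1/2)·(9) = 27/4.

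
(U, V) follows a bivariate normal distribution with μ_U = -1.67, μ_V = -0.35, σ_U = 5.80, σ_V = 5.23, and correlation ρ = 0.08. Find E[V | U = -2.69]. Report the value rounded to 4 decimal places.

-0.4236

E[V | U=x] = μ_V + ρ(σ_V/σ_U)(x − μ_U) for jointly normal variables.
E[V | U=-2.69] = -0.35 + (0.08)·(5.23/5.80)·(-2.69 − (-1.67)) = -0.35 + (0.072138)·(-1.02) = -0.4236.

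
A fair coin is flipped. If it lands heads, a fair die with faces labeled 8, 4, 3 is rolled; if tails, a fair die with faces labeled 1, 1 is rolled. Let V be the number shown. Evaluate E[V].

E[V | heads] = (8+4+3)/3 = 5.
E[V | tails] = (1+1)/2 = 1.
By the law of total expectation,
E[V] = (1/2)·(5) + (1/2)·(1) = 3.

3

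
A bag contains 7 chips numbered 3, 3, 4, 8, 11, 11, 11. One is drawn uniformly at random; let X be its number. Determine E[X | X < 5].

P(X < 5) = 3/7.
Σ over the event: 3·2/7 + 4·1/7 = 10/7.
E[X | X < 5] = (10/7) / (3/7) = 10/3.

10/3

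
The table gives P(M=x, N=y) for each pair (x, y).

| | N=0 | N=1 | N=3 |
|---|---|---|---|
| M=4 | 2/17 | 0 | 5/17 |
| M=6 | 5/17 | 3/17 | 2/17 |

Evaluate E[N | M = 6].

P(M = 6) = 10/17.
Σ N·P over the event = 0·(5/17) + 1·(3/17) + 3·(2/17) = 9/17.
E[N | M = 6] = (9/17) / (10/17) = 9/10.

9/10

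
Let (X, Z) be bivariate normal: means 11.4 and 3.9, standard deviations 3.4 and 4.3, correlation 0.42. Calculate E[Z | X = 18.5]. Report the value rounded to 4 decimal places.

7.6714

For a bivariate normal, E[Z | X=x] = μ_Z + ρ·(σ_Z/σ_X)·(x − μ_X).
E[Z | X=18.5] = 3.9 + (0.42)·(4.3/3.4)·(18.5 − (11.4)) = 3.9 + (0.53118)·(7.1) = 7.6714.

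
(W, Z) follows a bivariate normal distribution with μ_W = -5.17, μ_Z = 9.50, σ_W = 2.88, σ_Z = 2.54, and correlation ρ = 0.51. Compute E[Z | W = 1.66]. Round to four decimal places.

For a bivariate normal, E[Z | W=x] = μ_Z + ρ·(σ_Z/σ_W)·(x − μ_W).
E[Z | W=1.66] = 9.50 + (0.51)·(2.54/2.88)·(1.66 − (-5.17)) = 9.50 + (0.44979)·(6.83) = 12.5721.

12.5721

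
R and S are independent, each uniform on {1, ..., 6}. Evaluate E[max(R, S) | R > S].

14/3

P(R > S) = 5/12.
Summing max(R,S)·P(x,y) over outcomes with R > S gives 35/18.
E[max(R, S) | R > S] = (35/18) / (5/12) = 14/3.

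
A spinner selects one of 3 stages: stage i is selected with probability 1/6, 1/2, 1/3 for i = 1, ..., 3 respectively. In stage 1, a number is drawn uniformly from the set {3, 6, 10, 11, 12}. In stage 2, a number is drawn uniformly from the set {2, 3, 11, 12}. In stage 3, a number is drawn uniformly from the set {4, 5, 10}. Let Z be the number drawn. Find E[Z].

631/90

E[Z | stage 1] = (3+6+10+11+12)/5 = 42/5.
E[Z | stage 2] = (2+3+11+12)/4 = 7.
E[Z | stage 3] = (4+5+10)/3 = 19/3.
E[Z] = (1/6)·(42/5) + (1/2)·(7) + (1/3)·(19/3) = 631/90.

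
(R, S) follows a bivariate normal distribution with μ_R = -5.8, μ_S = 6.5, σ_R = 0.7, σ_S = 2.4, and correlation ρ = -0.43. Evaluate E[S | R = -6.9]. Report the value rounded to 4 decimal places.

E[S | R=x] = μ_S + ρ(σ_S/σ_R)(x − μ_R) for jointly normal variables.
E[S | R=-6.9] = 6.5 + (-0.43)·(2.4/0.7)·(-6.9 − (-5.8)) = 6.5 + (-1.4743)·(-1.1) = 8.1217.

8.1217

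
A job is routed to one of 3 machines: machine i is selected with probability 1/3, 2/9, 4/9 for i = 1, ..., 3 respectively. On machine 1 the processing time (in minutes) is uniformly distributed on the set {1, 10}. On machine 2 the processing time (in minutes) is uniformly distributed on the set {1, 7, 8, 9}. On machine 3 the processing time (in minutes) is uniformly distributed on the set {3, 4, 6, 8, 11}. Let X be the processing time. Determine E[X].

E[X | machine 1] = (1+10)/2 = 11/2.
E[X | machine 2] = (1+7+8+9)/4 = 25/4.
E[X | machine 3] = (3+4+6+8+11)/5 = 32/5.
By the law of total expectation,
E[X] = (1/3)·(11/2) + (2/9)·(25/4) + (4/9)·(32/5) = 91/15.

91/15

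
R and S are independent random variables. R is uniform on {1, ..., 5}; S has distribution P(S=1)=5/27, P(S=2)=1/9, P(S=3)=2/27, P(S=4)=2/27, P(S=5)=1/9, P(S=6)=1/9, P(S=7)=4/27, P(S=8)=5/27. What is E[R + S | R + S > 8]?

P(R + S > 8) = 58/135.
Summing (R+S)·P(x,y) over outcomes with R + S > 8 gives 608/135.
E[R + S | R + S > 8] = (608/135) / (58/135) = 304/29.

304/29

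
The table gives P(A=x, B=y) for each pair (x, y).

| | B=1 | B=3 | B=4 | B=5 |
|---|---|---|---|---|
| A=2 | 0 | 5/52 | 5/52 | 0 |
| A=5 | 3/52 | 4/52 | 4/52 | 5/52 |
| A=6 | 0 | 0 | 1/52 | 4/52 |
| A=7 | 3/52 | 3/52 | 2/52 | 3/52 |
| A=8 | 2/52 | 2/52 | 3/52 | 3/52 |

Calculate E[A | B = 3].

67/14

P(B = 3) = 7/26.
Σ A·P over the event = 2·(5/52) + 5·(4/52) + 7·(3/52) + 8·(2/52) = 67/52.
E[A | B = 3] = (67/52) / (7/26) = 67/14.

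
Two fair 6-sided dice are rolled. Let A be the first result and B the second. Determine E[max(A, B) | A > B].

P(A > B) = 5/12.
Summing max(A,B)·P(x,y) over outcomes with A > B gives 35/18.
E[max(A, B) | A > B] = (35/18) / (5/12) = 14/3.

14/3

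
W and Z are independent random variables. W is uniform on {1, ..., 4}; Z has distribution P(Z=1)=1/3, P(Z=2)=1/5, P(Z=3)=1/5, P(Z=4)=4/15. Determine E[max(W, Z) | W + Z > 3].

P(W + Z > 3) = 47/60.
Summing max(W,Z)·P(x,y) over outcomes with W + Z > 3 gives 11/4.
E[max(W, Z) | W + Z > 3] = (11/4) / (47/60) = 165/47.

165/47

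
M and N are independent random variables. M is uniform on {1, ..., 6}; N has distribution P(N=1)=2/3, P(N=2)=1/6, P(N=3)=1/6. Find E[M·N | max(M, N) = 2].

7/3

P(max(M, N) = 2) = 1/6.
Summing MN·P(x,y) over outcomes with max(M, N) = 2 gives 7/18.
E[M·N | max(M, N) = 2] = (7/18) / (1/6) = 7/3.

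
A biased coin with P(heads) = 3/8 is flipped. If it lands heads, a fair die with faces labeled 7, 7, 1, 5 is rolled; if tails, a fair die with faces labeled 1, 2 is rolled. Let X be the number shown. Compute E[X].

E[X | heads] = (7+7+1+5)/4 = 5.
E[X | tails] = (1+2)/2 = 3/2.
By the law of total expectation,
E[X] = (3/8)·(5) + (5/8)·(3/2) = 45/16.

45/16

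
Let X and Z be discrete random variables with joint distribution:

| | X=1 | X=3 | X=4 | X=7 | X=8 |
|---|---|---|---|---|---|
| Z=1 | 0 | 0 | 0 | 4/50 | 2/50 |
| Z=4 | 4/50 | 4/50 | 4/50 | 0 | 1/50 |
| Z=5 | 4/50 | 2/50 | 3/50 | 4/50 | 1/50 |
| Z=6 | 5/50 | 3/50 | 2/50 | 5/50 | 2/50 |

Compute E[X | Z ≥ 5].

P(Z ≥ 5) = 31/50.
Summing X·P(X=x,Z=y) over the conditioning event gives 131/50.
E[X | Z ≥ 5] = (131/50) / (31/50) = 131/31.

131/31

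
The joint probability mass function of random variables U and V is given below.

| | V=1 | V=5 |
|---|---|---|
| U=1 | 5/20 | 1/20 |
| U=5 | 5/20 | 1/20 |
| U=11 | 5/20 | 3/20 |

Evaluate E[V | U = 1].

P(U = 1) = 3/10.
Summing V·P(U=x,V=y) over the conditioning event gives 1/2.
E[V | U = 1] = (1/2) / (3/10) = 5/3.

5/3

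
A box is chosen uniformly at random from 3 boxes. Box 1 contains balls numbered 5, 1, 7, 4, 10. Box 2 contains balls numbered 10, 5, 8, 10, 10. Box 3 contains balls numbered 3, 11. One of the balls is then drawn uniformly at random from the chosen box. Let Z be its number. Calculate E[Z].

7

E[Z | box 1] = (5+1+7+4+10)/5 = 27/5.
E[Z | box 2] = (10+5+8+10+10)/5 = 43/5.
E[Z | box 3] = (3+11)/2 = 7.
By the law of total expectation,
E[Z] = (1/3)·(27/5) + (1/3)·(43/5) + (1/3)·(7) = 7.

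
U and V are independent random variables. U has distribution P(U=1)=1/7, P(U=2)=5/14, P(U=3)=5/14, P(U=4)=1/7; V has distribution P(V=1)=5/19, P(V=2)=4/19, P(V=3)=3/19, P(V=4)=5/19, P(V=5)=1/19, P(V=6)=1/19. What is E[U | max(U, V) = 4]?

271/94

P(max(U, V) = 4) = 47/133.
Summing U·P(x,y) over outcomes with max(U, V) = 4 gives 271/266.
E[U | max(U, V) = 4] = (271/266) / (47/133) = 271/94.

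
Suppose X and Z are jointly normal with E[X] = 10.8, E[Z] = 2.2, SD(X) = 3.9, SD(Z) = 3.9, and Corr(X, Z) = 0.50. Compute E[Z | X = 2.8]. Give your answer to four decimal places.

-1.8000

For a bivariate normal, E[Z | X=x] = μ_Z + ρ·(σ_Z/σ_X)·(x − μ_X).
E[Z | X=2.8] = 2.2 + (0.50)·(3.9/3.9)·(2.8 − (10.8)) = 2.2 + (0.5)·(-8) = -1.8000.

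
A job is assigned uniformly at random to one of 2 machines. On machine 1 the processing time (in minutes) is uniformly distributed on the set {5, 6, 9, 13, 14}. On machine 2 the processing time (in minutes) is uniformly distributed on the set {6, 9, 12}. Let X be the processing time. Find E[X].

46/5

E[X | machine 1] = (5+6+9+13+14)/5 = 47/5.
E[X | machine 2] = (6+9+12)/3 = 9.
E[X] = (1/2)·(47/5) + (1/2)·(9) = 46/5.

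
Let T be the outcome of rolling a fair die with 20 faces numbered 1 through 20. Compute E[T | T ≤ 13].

7

P(T ≤ 13) = 13/20.
E[T | T ≤ 13] = (91/20) / (13/20) = 7.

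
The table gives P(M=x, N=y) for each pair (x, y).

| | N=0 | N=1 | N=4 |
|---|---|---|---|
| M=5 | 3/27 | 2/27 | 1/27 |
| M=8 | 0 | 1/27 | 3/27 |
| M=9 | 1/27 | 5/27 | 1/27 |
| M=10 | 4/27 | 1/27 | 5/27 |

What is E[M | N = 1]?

73/9

P(N = 1) = 1/3.
Σ M·P over the event = 5·(2/27) + 8·(1/27) + 9·(5/27) + 10·(1/27) = 73/27.
E[M | N = 1] = (73/27) / (1/3) = 73/9.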